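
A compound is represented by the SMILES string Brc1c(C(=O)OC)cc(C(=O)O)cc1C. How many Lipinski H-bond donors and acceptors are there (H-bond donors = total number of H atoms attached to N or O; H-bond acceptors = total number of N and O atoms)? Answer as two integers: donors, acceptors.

Donors: find every N or O and count the H atoms it carries.
  atom 5 (O): bond orders sum to 2 → 0 H
  atom 6 (O): bond orders sum to 2 → 0 H
  atom 11 (O): bond orders sum to 2 → 0 H
  atom 12 (O): bond orders sum to 1 → 1 H
Lipinski HBD = 1.
Acceptors: N atoms = 0, O atoms = 4 → HBA = 4.

1, 4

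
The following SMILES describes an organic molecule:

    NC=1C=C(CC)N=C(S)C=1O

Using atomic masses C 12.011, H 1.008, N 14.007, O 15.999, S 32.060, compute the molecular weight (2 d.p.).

First, the molecular formula is C7H10N2OS (counting implicit H from valence).
  C: 7 × 12.011 = 84.077
  H: 10 × 1.008 = 10.080
  N: 2 × 14.007 = 28.014
  O: 1 × 15.999 = 15.999
  S: 1 × 32.060 = 32.060
Sum: 7×12.011 + 10×1.008 + 2×14.007 + 1×15.999 + 1×32.060 = 170.230 → 170.23 g/mol.

170.23 g/mol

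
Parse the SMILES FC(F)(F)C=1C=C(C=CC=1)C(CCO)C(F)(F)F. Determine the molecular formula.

C11H10F6O

Walk through each heavy atom and fill implicit hydrogens from standard valence (C 4, N 3, O 2, S 2, halogen 1):
  atom 1: F (halogen, monovalent) → 0 H
  atom 2: C, bond orders sum to 4 (valence 4) → 0 H
  atom 3: F (halogen, monovalent) → 0 H
  atom 4: F (halogen, monovalent) → 0 H
  atom 5: C, bond orders sum to 4 (valence 4) → 0 H
  atom 6: C, bond orders sum to 3 (valence 4) → 1 H
  atom 7: C, bond orders sum to 4 (valence 4) → 0 H
  atom 8: C, bond orders sum to 3 (valence 4) → 1 H
  atom 9: C, bond orders sum to 3 (valence 4) → 1 H
  atom 10: C, bond orders sum to 3 (valence 4) → 1 H
  atom 11: C, bond orders sum to 3 (valence 4) → 1 H
  atom 12: C, bond orders sum to 2 (valence 4) → 2 H
  atom 13: C, bond orders sum to 2 (valence 4) → 2 H
  atom 14: O, bond orders sum to 1 (valence 2) → 1 H
  atom 15: C, bond orders sum to 4 (valence 4) → 0 H
  atom 16: F (halogen, monovalent) → 0 H
  atom 17: F (halogen, monovalent) → 0 H
  atom 18: F (halogen, monovalent) → 0 H
Totals → C:11, H:10, F:6, O:1.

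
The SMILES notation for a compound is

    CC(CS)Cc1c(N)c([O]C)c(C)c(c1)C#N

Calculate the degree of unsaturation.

6

Molecular formula: C13H18N2OS.
DoU = (2C + 2 + N − H − X) / 2, where X is the halogen count and O/S are ignored.
    = (2·13 + 2 + 2 − 18 − 0) / 2 = 12 / 2 = 6.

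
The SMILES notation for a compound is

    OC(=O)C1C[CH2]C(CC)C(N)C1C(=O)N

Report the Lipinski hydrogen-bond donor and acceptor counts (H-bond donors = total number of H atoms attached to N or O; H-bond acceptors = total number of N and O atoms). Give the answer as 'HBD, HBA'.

Donors: find every N or O and count the H atoms it carries.
  atom 1 (O): bond orders sum to 1 → 1 H
  atom 3 (O): bond orders sum to 2 → 0 H
  atom 11 (N): bond orders sum to 1 → 2 H
  atom 14 (O): bond orders sum to 2 → 0 H
  atom 15 (N): bond orders sum to 1 → 2 H
Lipinski HBD = 5.
Acceptors: N atoms = 2, O atoms = 3 → HBA = 5.

5, 5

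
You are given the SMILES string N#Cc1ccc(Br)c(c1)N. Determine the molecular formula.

C7H5BrN2

Walk through each heavy atom and fill implicit hydrogens from standard valence (C 4, N 3, O 2, S 2, halogen 1); for lowercase aromatic atoms, an aromatic c carries 1 H when it has two neighbours and 0 H with three, and aromatic n carries 0 H:
  atom 1: N, bond orders sum to 3 (valence 3) → 0 H
  atom 2: C, bond orders sum to 4 (valence 4) → 0 H
  atom 3: aromatic c, 3 neighbours → 0 H
  atom 4: aromatic c, 2 neighbours → 1 H
  atom 5: aromatic c, 2 neighbours → 1 H
  atom 6: aromatic c, 3 neighbours → 0 H
  atom 7: Br (halogen, monovalent) → 0 H
  atom 8: aromatic c, 3 neighbours → 0 H
  atom 9: aromatic c, 2 neighbours → 1 H
  atom 10: N, bond orders sum to 1 (valence 3) → 2 H
Totals → C:7, H:5, Br:1, N:2.
In Hill order: C7H5BrN2.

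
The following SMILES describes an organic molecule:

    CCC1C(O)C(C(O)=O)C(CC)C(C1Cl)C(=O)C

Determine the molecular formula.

Walk through each heavy atom and fill implicit hydrogens from standard valence (C 4, N 3, O 2, S 2, halogen 1):
  atom 1: C, bond orders sum to 1 (valence 4) → 3 H
  atom 2: C, bond orders sum to 2 (valence 4) → 2 H
  atom 3: C, bond orders sum to 3 (valence 4) → 1 H
  atom 4: C, bond orders sum to 3 (valence 4) → 1 H
  atom 5: O, bond orders sum to 1 (valence 2) → 1 H
  atom 6: C, bond orders sum to 3 (valence 4) → 1 H
  atom 7: C, bond orders sum to 4 (valence 4) → 0 H
  atom 8: O, bond orders sum to 1 (valence 2) → 1 H
  atom 9: O, bond orders sum to 2 (valence 2) → 0 H
  atom 10: C, bond orders sum to 3 (valence 4) → 1 H
  atom 11: C, bond orders sum to 2 (valence 4) → 2 H
  atom 12: C, bond orders sum to 1 (valence 4) → 3 H
  atom 13: C, bond orders sum to 3 (valence 4) → 1 H
  atom 14: C, bond orders sum to 3 (valence 4) → 1 H
  atom 15: Cl (halogen, monovalent) → 0 H
  atom 16: C, bond orders sum to 4 (valence 4) → 0 H
  atom 17: O, bond orders sum to 2 (valence 2) → 0 H
  atom 18: C, bond orders sum to 1 (valence 4) → 3 H
Totals → C:13, H:21, Cl:1, O:4.
In Hill order: C13H21ClO4.

C13H21ClO4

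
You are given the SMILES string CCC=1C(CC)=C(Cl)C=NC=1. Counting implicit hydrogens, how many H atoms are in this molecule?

12

Walk through each heavy atom and fill implicit hydrogens from standard valence (C 4, N 3, O 2, S 2, halogen 1):
  atom 1: C, bond orders sum to 1 (valence 4) → 3 H
  atom 2: C, bond orders sum to 2 (valence 4) → 2 H
  atom 3: C, bond orders sum to 4 (valence 4) → 0 H
  atom 4: C, bond orders sum to 4 (valence 4) → 0 H
  atom 5: C, bond orders sum to 2 (valence 4) → 2 H
  atom 6: C, bond orders sum to 1 (valence 4) → 3 H
  atom 7: C, bond orders sum to 4 (valence 4) → 0 H
  atom 8: Cl (halogen, monovalent) → 0 H
  atom 9: C, bond orders sum to 3 (valence 4) → 1 H
  atom 10: N, bond orders sum to 3 (valence 3) → 0 H
  atom 11: C, bond orders sum to 3 (valence 4) → 1 H
Total hydrogens: 12.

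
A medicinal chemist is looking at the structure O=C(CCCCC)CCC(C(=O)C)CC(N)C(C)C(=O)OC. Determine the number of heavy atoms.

Every atom symbol written in the SMILES (organic subset) is one heavy atom; implicit H are not written.
Heavy atoms by element → C:17, N:1, O:4.
Total: 22.

22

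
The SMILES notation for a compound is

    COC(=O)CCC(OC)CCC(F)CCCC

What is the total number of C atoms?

13

Count every carbon token in the SMILES (each C, including those in ring-closure positions and inside branches).
Carbon count: 13.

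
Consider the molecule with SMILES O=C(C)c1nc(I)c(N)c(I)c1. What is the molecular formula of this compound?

Walk through each heavy atom and fill implicit hydrogens from standard valence (C 4, N 3, O 2, S 2, halogen 1); for lowercase aromatic atoms, an aromatic c carries 1 H when it has two neighbours and 0 H with three, and aromatic n carries 0 H:
  atom 1: O, bond orders sum to 2 (valence 2) → 0 H
  atom 2: C, bond orders sum to 4 (valence 4) → 0 H
  atom 3: C, bond orders sum to 1 (valence 4) → 3 H
  atom 4: aromatic c, 3 neighbours → 0 H
  atom 5: aromatic n, 2 neighbours → 0 H
  atom 6: aromatic c, 3 neighbours → 0 H
  atom 7: I (halogen, monovalent) → 0 H
  atom 8: aromatic c, 3 neighbours → 0 H
  atom 9: N, bond orders sum to 1 (valence 3) → 2 H
  atom 10: aromatic c, 3 neighbours → 0 H
  atom 11: I (halogen, monovalent) → 0 H
  atom 12: aromatic c, 2 neighbours → 1 H
Totals → C:7, H:6, I:2, N:2, O:1.

C7H6I2N2O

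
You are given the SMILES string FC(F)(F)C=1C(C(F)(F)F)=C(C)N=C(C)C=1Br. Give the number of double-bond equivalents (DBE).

4

Degree of unsaturation = (number of rings) + (number of π bonds).
Ring closures in the SMILES: 1.
π bonds: 3 double bonds (each 1 DoU) → 3 DoU from unsaturation.
Total DoU = 1 + 3 = 4.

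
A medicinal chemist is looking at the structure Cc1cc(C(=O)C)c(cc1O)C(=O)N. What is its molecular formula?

Walk through each heavy atom and fill implicit hydrogens from standard valence (C 4, N 3, O 2, S 2, halogen 1); for lowercase aromatic atoms, an aromatic c carries 1 H when it has two neighbours and 0 H with three, and aromatic n carries 0 H:
  atom 1: C, bond orders sum to 1 (valence 4) → 3 H
  atom 2: aromatic c, 3 neighbours → 0 H
  atom 3: aromatic c, 2 neighbours → 1 H
  atom 4: aromatic c, 3 neighbours → 0 H
  atom 5: C, bond orders sum to 4 (valence 4) → 0 H
  atom 6: O, bond orders sum to 2 (valence 2) → 0 H
  atom 7: C, bond orders sum to 1 (valence 4) → 3 H
  atom 8: aromatic c, 3 neighbours → 0 H
  atom 9: aromatic c, 2 neighbours → 1 H
  atom 10: aromatic c, 3 neighbours → 0 H
  atom 11: O, bond orders sum to 1 (valence 2) → 1 H
  atom 12: C, bond orders sum to 4 (valence 4) → 0 H
  atom 13: O, bond orders sum to 2 (valence 2) → 0 H
  atom 14: N, bond orders sum to 1 (valence 3) → 2 H
Totals → C:10, H:11, N:1, O:3.

C10H11NO3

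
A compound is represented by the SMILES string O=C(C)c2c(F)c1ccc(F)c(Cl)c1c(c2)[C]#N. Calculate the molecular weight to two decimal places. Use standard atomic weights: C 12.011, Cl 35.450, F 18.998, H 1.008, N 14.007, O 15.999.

First, the molecular formula is C13H6ClF2NO (counting implicit H from valence).
  C: 13 × 12.011 = 156.143
  Cl: 1 × 35.450 = 35.450
  F: 2 × 18.998 = 37.996
  H: 6 × 1.008 = 6.048
  N: 1 × 14.007 = 14.007
  O: 1 × 15.999 = 15.999
Sum: 13×12.011 + 1×35.450 + 2×18.998 + 6×1.008 + 1×14.007 + 1×15.999 = 265.643 → 265.64 g/mol.

265.64 g/mol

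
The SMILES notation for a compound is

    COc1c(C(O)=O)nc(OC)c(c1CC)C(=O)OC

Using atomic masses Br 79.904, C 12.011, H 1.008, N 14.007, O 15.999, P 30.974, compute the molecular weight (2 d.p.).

269.25 g/mol

First, the molecular formula is C12H15NO6 (counting implicit H from valence).
  C: 12 × 12.011 = 144.132
  H: 15 × 1.008 = 15.120
  N: 1 × 14.007 = 14.007
  O: 6 × 15.999 = 95.994
Sum: 12×12.011 + 15×1.008 + 1×14.007 + 6×15.999 = 269.253 → 269.25 g/mol.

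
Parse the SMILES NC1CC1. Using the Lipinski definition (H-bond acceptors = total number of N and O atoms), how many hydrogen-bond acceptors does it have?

N atoms: 1; O atoms: 0.
Lipinski HBA = 1 + 0 = 1.

1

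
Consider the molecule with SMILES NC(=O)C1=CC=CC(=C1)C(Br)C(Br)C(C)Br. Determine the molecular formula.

C11H12Br3NO

Walk through each heavy atom and fill implicit hydrogens from standard valence (C 4, N 3, O 2, S 2, halogen 1):
  atom 1: N, bond orders sum to 1 (valence 3) → 2 H
  atom 2: C, bond orders sum to 4 (valence 4) → 0 H
  atom 3: O, bond orders sum to 2 (valence 2) → 0 H
  atom 4: C, bond orders sum to 4 (valence 4) → 0 H
  atom 5: C, bond orders sum to 3 (valence 4) → 1 H
  atom 6: C, bond orders sum to 3 (valence 4) → 1 H
  atom 7: C, bond orders sum to 3 (valence 4) → 1 H
  atom 8: C, bond orders sum to 4 (valence 4) → 0 H
  atom 9: C, bond orders sum to 3 (valence 4) → 1 H
  atom 10: C, bond orders sum to 3 (valence 4) → 1 H
  atom 11: Br (halogen, monovalent) → 0 H
  atom 12: C, bond orders sum to 3 (valence 4) → 1 H
  atom 13: Br (halogen, monovalent) → 0 H
  atom 14: C, bond orders sum to 3 (valence 4) → 1 H
  atom 15: C, bond orders sum to 1 (valence 4) → 3 H
  atom 16: Br (halogen, monovalent) → 0 H
Totals → C:11, H:12, Br:3, N:1, O:1.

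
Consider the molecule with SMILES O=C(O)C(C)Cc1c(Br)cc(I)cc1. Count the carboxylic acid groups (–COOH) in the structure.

1

The carboxylic acid motif appears at heavy-atom position 2 in the SMILES.
Carboxylic acid count: 1.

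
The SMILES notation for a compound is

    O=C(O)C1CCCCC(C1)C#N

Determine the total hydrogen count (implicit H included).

13

Walk through each heavy atom and fill implicit hydrogens from standard valence (C 4, N 3, O 2, S 2, halogen 1):
  atom 1: O, bond orders sum to 2 (valence 2) → 0 H
  atom 2: C, bond orders sum to 4 (valence 4) → 0 H
  atom 3: O, bond orders sum to 1 (valence 2) → 1 H
  atom 4: C, bond orders sum to 3 (valence 4) → 1 H
  atom 5: C, bond orders sum to 2 (valence 4) → 2 H
  atom 6: C, bond orders sum to 2 (valence 4) → 2 H
  atom 7: C, bond orders sum to 2 (valence 4) → 2 H
  atom 8: C, bond orders sum to 2 (valence 4) → 2 H
  atom 9: C, bond orders sum to 3 (valence 4) → 1 H
  atom 10: C, bond orders sum to 2 (valence 4) → 2 H
  atom 11: C, bond orders sum to 4 (valence 4) → 0 H
  atom 12: N, bond orders sum to 3 (valence 3) → 0 H
Total hydrogens: 13.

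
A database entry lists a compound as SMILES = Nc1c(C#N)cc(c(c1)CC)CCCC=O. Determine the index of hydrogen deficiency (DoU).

Molecular formula: C13H16N2O.
DoU = (2C + 2 + N − H − X) / 2, where X is the halogen count and O/S are ignored.
    = (2·13 + 2 + 2 − 16 − 0) / 2 = 14 / 2 = 7.

7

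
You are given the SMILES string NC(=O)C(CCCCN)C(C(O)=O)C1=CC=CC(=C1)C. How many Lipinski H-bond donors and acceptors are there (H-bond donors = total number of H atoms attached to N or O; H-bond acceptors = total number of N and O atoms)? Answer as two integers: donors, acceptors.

Donors: find every N or O and count the H atoms it carries.
  atom 1 (N): bond orders sum to 1 → 2 H
  atom 3 (O): bond orders sum to 2 → 0 H
  atom 9 (N): bond orders sum to 1 → 2 H
  atom 12 (O): bond orders sum to 1 → 1 H
  atom 13 (O): bond orders sum to 2 → 0 H
Lipinski HBD = 5.
Acceptors: N atoms = 2, O atoms = 3 → HBA = 5.

5, 5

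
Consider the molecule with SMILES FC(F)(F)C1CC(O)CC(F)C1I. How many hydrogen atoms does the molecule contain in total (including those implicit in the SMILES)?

9

Walk through each heavy atom and fill implicit hydrogens from standard valence (C 4, N 3, O 2, S 2, halogen 1):
  atom 1: F (halogen, monovalent) → 0 H
  atom 2: C, bond orders sum to 4 (valence 4) → 0 H
  atom 3: F (halogen, monovalent) → 0 H
  atom 4: F (halogen, monovalent) → 0 H
  atom 5: C, bond orders sum to 3 (valence 4) → 1 H
  atom 6: C, bond orders sum to 2 (valence 4) → 2 H
  atom 7: C, bond orders sum to 3 (valence 4) → 1 H
  atom 8: O, bond orders sum to 1 (valence 2) → 1 H
  atom 9: C, bond orders sum to 2 (valence 4) → 2 H
  atom 10: C, bond orders sum to 3 (valence 4) → 1 H
  atom 11: F (halogen, monovalent) → 0 H
  atom 12: C, bond orders sum to 3 (valence 4) → 1 H
  atom 13: I (halogen, monovalent) → 0 H
Total hydrogens: 9.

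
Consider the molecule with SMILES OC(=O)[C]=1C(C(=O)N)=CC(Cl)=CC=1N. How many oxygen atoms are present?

Scan the SMILES for O atoms (remember two-letter symbols like Cl and Br are single atoms).
Oxygen count: 3.

3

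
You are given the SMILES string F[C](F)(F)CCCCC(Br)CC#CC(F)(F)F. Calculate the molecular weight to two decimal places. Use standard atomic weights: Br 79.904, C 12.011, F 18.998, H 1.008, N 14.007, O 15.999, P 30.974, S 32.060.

First, the molecular formula is C10H11BrF6 (counting implicit H from valence).
  Br: 1 × 79.904 = 79.904
  C: 10 × 12.011 = 120.110
  F: 6 × 18.998 = 113.988
  H: 11 × 1.008 = 11.088
Sum: 1×79.904 + 10×12.011 + 6×18.998 + 11×1.008 = 325.090 → 325.09 g/mol.

325.09 g/mol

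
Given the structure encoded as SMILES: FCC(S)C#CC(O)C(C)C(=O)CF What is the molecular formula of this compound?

C9H12F2O2S

Walk through each heavy atom and fill implicit hydrogens from standard valence (C 4, N 3, O 2, S 2, halogen 1):
  atom 1: F (halogen, monovalent) → 0 H
  atom 2: C, bond orders sum to 2 (valence 4) → 2 H
  atom 3: C, bond orders sum to 3 (valence 4) → 1 H
  atom 4: S, bond orders sum to 1 (valence 2) → 1 H
  atom 5: C, bond orders sum to 4 (valence 4) → 0 H
  atom 6: C, bond orders sum to 4 (valence 4) → 0 H
  atom 7: C, bond orders sum to 3 (valence 4) → 1 H
  atom 8: O, bond orders sum to 1 (valence 2) → 1 H
  atom 9: C, bond orders sum to 3 (valence 4) → 1 H
  atom 10: C, bond orders sum to 1 (valence 4) → 3 H
  atom 11: C, bond orders sum to 4 (valence 4) → 0 H
  atom 12: O, bond orders sum to 2 (valence 2) → 0 H
  atom 13: C, bond orders sum to 2 (valence 4) → 2 H
  atom 14: F (halogen, monovalent) → 0 H
Totals → C:9, H:12, F:2, O:2, S:1.
In Hill order: C9H12F2O2S.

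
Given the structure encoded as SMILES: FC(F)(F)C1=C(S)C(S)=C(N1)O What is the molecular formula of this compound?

C5H4F3NOS2

Walk through each heavy atom and fill implicit hydrogens from standard valence (C 4, N 3, O 2, S 2, halogen 1):
  atom 1: F (halogen, monovalent) → 0 H
  atom 2: C, bond orders sum to 4 (valence 4) → 0 H
  atom 3: F (halogen, monovalent) → 0 H
  atom 4: F (halogen, monovalent) → 0 H
  atom 5: C, bond orders sum to 4 (valence 4) → 0 H
  atom 6: C, bond orders sum to 4 (valence 4) → 0 H
  atom 7: S, bond orders sum to 1 (valence 2) → 1 H
  atom 8: C, bond orders sum to 4 (valence 4) → 0 H
  atom 9: S, bond orders sum to 1 (valence 2) → 1 H
  atom 10: C, bond orders sum to 4 (valence 4) → 0 H
  atom 11: N, bond orders sum to 2 (valence 3) → 1 H
  atom 12: O, bond orders sum to 1 (valence 2) → 1 H
Totals → C:5, H:4, F:3, N:1, O:1, S:2.
In Hill order: C5H4F3NOS2.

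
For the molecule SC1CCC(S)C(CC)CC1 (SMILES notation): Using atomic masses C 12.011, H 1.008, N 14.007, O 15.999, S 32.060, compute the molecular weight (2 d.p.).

190.36 g/mol

First, the molecular formula is C9H18S2 (counting implicit H from valence).
  C: 9 × 12.011 = 108.099
  H: 18 × 1.008 = 18.144
  S: 2 × 32.060 = 64.120
Sum: 9×12.011 + 18×1.008 + 2×32.060 = 190.363 → 190.36 g/mol.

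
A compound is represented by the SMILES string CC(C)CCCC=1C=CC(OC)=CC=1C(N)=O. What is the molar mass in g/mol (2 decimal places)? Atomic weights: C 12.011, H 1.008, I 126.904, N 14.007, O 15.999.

235.33 g/mol

First, the molecular formula is C14H21NO2 (counting implicit H from valence).
  C: 14 × 12.011 = 168.154
  H: 21 × 1.008 = 21.168
  N: 1 × 14.007 = 14.007
  O: 2 × 15.999 = 31.998
Sum: 14×12.011 + 21×1.008 + 1×14.007 + 2×15.999 = 235.327 → 235.33 g/mol.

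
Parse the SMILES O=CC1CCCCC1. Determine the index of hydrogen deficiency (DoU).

Molecular formula: C7H12O.
DoU = (2C + 2 + N − H − X) / 2, where X is the halogen count and O/S are ignored.
    = (2·7 + 2 + 0 − 12 − 0) / 2 = 4 / 2 = 2.

2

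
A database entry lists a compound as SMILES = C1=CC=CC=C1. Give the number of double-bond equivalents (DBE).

Degree of unsaturation = (number of rings) + (number of π bonds).
Ring closures in the SMILES: 1.
π bonds: 3 double bonds (each 1 DoU) → 3 DoU from unsaturation.
Total DoU = 1 + 3 = 4.

4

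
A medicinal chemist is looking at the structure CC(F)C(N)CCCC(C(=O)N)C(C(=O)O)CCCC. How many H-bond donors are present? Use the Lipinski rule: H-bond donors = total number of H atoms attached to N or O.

Donors: find every N or O and count the H atoms it carries.
  atom 5 (N): bond orders sum to 1 → 2 H
  atom 11 (O): bond orders sum to 2 → 0 H
  atom 12 (N): bond orders sum to 1 → 2 H
  atom 15 (O): bond orders sum to 2 → 0 H
  atom 16 (O): bond orders sum to 1 → 1 H
Lipinski HBD = 5.

5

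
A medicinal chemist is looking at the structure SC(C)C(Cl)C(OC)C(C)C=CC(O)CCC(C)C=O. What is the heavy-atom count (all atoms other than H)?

Every atom symbol written in the SMILES (organic subset) is one heavy atom; implicit H are not written.
Heavy atoms by element → C:15, Cl:1, O:3, S:1.
Total: 20.

20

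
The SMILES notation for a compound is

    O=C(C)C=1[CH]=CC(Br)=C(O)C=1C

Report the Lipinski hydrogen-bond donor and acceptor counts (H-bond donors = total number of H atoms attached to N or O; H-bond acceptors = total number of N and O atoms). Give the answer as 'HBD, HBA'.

Donors: find every N or O and count the H atoms it carries.
  atom 1 (O): bond orders sum to 2 → 0 H
  atom 10 (O): bond orders sum to 1 → 1 H
Lipinski HBD = 1.
Acceptors: N atoms = 0, O atoms = 2 → HBA = 2.

1, 2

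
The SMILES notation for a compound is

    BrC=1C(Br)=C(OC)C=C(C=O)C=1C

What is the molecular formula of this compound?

Walk through each heavy atom and fill implicit hydrogens from standard valence (C 4, N 3, O 2, S 2, halogen 1):
  atom 1: Br (halogen, monovalent) → 0 H
  atom 2: C, bond orders sum to 4 (valence 4) → 0 H
  atom 3: C, bond orders sum to 4 (valence 4) → 0 H
  atom 4: Br (halogen, monovalent) → 0 H
  atom 5: C, bond orders sum to 4 (valence 4) → 0 H
  atom 6: O, bond orders sum to 2 (valence 2) → 0 H
  atom 7: C, bond orders sum to 1 (valence 4) → 3 H
  atom 8: C, bond orders sum to 3 (valence 4) → 1 H
  atom 9: C, bond orders sum to 4 (valence 4) → 0 H
  atom 10: C, bond orders sum to 3 (valence 4) → 1 H
  atom 11: O, bond orders sum to 2 (valence 2) → 0 H
  atom 12: C, bond orders sum to 4 (valence 4) → 0 H
  atom 13: C, bond orders sum to 1 (valence 4) → 3 H
Totals → C:9, H:8, Br:2, O:2.
In Hill order: C9H8Br2O2.

C9H8Br2O2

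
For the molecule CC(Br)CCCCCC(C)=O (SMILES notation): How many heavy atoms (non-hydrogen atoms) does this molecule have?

Every atom symbol written in the SMILES (organic subset) is one heavy atom; implicit H are not written.
Heavy atoms by element → Br:1, C:9, O:1.
Total: 11.

11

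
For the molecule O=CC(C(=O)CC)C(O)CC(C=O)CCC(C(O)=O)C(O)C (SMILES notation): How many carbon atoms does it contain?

Count every carbon token in the SMILES (each C, including those in ring-closure positions and inside branches).
Carbon count: 15.

15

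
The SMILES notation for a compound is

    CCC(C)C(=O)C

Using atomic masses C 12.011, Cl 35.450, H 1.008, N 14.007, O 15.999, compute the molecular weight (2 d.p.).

100.16 g/mol

First, the molecular formula is C6H12O (counting implicit H from valence).
  C: 6 × 12.011 = 72.066
  H: 12 × 1.008 = 12.096
  O: 1 × 15.999 = 15.999
Sum: 6×12.011 + 12×1.008 + 1×15.999 = 100.161 → 100.16 g/mol.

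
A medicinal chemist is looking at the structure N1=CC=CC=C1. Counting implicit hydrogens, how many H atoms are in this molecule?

5

Walk through each heavy atom and fill implicit hydrogens from standard valence (C 4, N 3, O 2, S 2, halogen 1):
  atom 1: N, bond orders sum to 3 (valence 3) → 0 H
  atom 2: C, bond orders sum to 3 (valence 4) → 1 H
  atom 3: C, bond orders sum to 3 (valence 4) → 1 H
  atom 4: C, bond orders sum to 3 (valence 4) → 1 H
  atom 5: C, bond orders sum to 3 (valence 4) → 1 H
  atom 6: C, bond orders sum to 3 (valence 4) → 1 H
Total hydrogens: 5.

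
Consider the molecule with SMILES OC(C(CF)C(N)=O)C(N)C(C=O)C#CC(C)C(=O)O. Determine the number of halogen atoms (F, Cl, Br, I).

Halogen atoms appear at heavy-atom position 5 (1×F).
Other groups present: 1 aldehyde, 1 alkyne, 1 amide, 1 carboxylic acid, 1 hydroxyl, 1 primary amine.
Halogen count: 1.

1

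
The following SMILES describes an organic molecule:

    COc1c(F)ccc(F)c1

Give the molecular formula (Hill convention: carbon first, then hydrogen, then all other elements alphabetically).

Walk through each heavy atom and fill implicit hydrogens from standard valence (C 4, N 3, O 2, S 2, halogen 1); for lowercase aromatic atoms, an aromatic c carries 1 H when it has two neighbours and 0 H with three, and aromatic n carries 0 H:
  atom 1: C, bond orders sum to 1 (valence 4) → 3 H
  atom 2: O, bond orders sum to 2 (valence 2) → 0 H
  atom 3: aromatic c, 3 neighbours → 0 H
  atom 4: aromatic c, 3 neighbours → 0 H
  atom 5: F (halogen, monovalent) → 0 H
  atom 6: aromatic c, 2 neighbours → 1 H
  atom 7: aromatic c, 2 neighbours → 1 H
  atom 8: aromatic c, 3 neighbours → 0 H
  atom 9: F (halogen, monovalent) → 0 H
  atom 10: aromatic c, 2 neighbours → 1 H
Totals → C:7, H:6, F:2, O:1.

C7H6F2O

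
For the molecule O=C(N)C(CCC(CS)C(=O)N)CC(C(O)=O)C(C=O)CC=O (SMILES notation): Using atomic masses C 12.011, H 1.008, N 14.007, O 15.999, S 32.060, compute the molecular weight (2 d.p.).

346.40 g/mol

First, the molecular formula is C14H22N2O6S (counting implicit H from valence).
  C: 14 × 12.011 = 168.154
  H: 22 × 1.008 = 22.176
  N: 2 × 14.007 = 28.014
  O: 6 × 15.999 = 95.994
  S: 1 × 32.060 = 32.060
Sum: 14×12.011 + 22×1.008 + 2×14.007 + 6×15.999 + 1×32.060 = 346.398 → 346.40 g/mol.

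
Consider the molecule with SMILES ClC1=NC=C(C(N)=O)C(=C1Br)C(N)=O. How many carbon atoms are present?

Count every carbon token in the SMILES (each C, including those in ring-closure positions and inside branches).
Carbon count: 7.

7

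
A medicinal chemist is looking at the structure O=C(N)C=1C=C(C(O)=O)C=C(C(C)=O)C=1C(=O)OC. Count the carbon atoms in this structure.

12

Count every carbon token in the SMILES (each C, including those in ring-closure positions and inside branches).
Carbon count: 12.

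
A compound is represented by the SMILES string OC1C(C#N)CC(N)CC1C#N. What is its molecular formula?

Walk through each heavy atom and fill implicit hydrogens from standard valence (C 4, N 3, O 2, S 2, halogen 1):
  atom 1: O, bond orders sum to 1 (valence 2) → 1 H
  atom 2: C, bond orders sum to 3 (valence 4) → 1 H
  atom 3: C, bond orders sum to 3 (valence 4) → 1 H
  atom 4: C, bond orders sum to 4 (valence 4) → 0 H
  atom 5: N, bond orders sum to 3 (valence 3) → 0 H
  atom 6: C, bond orders sum to 2 (valence 4) → 2 H
  atom 7: C, bond orders sum to 3 (valence 4) → 1 H
  atom 8: N, bond orders sum to 1 (valence 3) → 2 H
  atom 9: C, bond orders sum to 2 (valence 4) → 2 H
  atom 10: C, bond orders sum to 3 (valence 4) → 1 H
  atom 11: C, bond orders sum to 4 (valence 4) → 0 H
  atom 12: N, bond orders sum to 3 (valence 3) → 0 H
Totals → C:8, H:11, N:3, O:1.
In Hill order: C8H11N3O.

C8H11N3O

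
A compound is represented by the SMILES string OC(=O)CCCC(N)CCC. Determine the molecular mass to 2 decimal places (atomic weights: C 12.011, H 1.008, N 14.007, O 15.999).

First, the molecular formula is C8H17NO2 (counting implicit H from valence).
  C: 8 × 12.011 = 96.088
  H: 17 × 1.008 = 17.136
  N: 1 × 14.007 = 14.007
  O: 2 × 15.999 = 31.998
Sum: 8×12.011 + 17×1.008 + 1×14.007 + 2×15.999 = 159.229 → 159.23 g/mol.

159.23 g/mol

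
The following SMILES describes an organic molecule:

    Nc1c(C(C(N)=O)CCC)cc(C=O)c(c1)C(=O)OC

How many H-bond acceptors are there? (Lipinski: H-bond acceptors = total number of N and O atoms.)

6

N atoms: 2; O atoms: 4.
Lipinski HBA = 2 + 4 = 6.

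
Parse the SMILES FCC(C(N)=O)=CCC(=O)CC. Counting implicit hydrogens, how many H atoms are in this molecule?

Walk through each heavy atom and fill implicit hydrogens from standard valence (C 4, N 3, O 2, S 2, halogen 1):
  atom 1: F (halogen, monovalent) → 0 H
  atom 2: C, bond orders sum to 2 (valence 4) → 2 H
  atom 3: C, bond orders sum to 4 (valence 4) → 0 H
  atom 4: C, bond orders sum to 4 (valence 4) → 0 H
  atom 5: N, bond orders sum to 1 (valence 3) → 2 H
  atom 6: O, bond orders sum to 2 (valence 2) → 0 H
  atom 7: C, bond orders sum to 3 (valence 4) → 1 H
  atom 8: C, bond orders sum to 2 (valence 4) → 2 H
  atom 9: C, bond orders sum to 4 (valence 4) → 0 H
  atom 10: O, bond orders sum to 2 (valence 2) → 0 H
  atom 11: C, bond orders sum to 2 (valence 4) → 2 H
  atom 12: C, bond orders sum to 1 (valence 4) → 3 H
Total hydrogens: 12.

12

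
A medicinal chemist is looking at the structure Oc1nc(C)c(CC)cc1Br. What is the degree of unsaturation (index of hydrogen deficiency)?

Molecular formula: C8H10BrNO.
DoU = (2C + 2 + N − H − X) / 2, where X is the halogen count and O/S are ignored.
    = (2·8 + 2 + 1 − 10 − 1) / 2 = 8 / 2 = 4.

4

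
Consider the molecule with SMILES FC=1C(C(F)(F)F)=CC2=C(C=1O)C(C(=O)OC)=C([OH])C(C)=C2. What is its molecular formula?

Walk through each heavy atom and fill implicit hydrogens from standard valence (C 4, N 3, O 2, S 2, halogen 1):
  atom 1: F (halogen, monovalent) → 0 H
  atom 2: C, bond orders sum to 4 (valence 4) → 0 H
  atom 3: C, bond orders sum to 4 (valence 4) → 0 H
  atom 4: C, bond orders sum to 4 (valence 4) → 0 H
  atom 5: F (halogen, monovalent) → 0 H
  atom 6: F (halogen, monovalent) → 0 H
  atom 7: F (halogen, monovalent) → 0 H
  atom 8: C, bond orders sum to 3 (valence 4) → 1 H
  atom 9: C, bond orders sum to 4 (valence 4) → 0 H
  atom 10: C, bond orders sum to 4 (valence 4) → 0 H
  atom 11: C, bond orders sum to 4 (valence 4) → 0 H
  atom 12: O, bond orders sum to 1 (valence 2) → 1 H
  atom 13: C, bond orders sum to 4 (valence 4) → 0 H
  atom 14: C, bond orders sum to 4 (valence 4) → 0 H
  atom 15: O, bond orders sum to 2 (valence 2) → 0 H
  atom 16: O, bond orders sum to 2 (valence 2) → 0 H
  atom 17: C, bond orders sum to 1 (valence 4) → 3 H
  atom 18: C, bond orders sum to 4 (valence 4) → 0 H
  atom 19: O with explicit H count 1
  atom 20: C, bond orders sum to 4 (valence 4) → 0 H
  atom 21: C, bond orders sum to 1 (valence 4) → 3 H
  atom 22: C, bond orders sum to 3 (valence 4) → 1 H
Totals → C:14, H:10, F:4, O:4.
In Hill order: C14H10F4O4.

C14H10F4O4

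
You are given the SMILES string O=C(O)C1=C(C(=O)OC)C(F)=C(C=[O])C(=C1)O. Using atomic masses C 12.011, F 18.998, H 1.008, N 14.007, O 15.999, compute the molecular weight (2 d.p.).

First, the molecular formula is C10H7FO6 (counting implicit H from valence).
  C: 10 × 12.011 = 120.110
  F: 1 × 18.998 = 18.998
  H: 7 × 1.008 = 7.056
  O: 6 × 15.999 = 95.994
Sum: 10×12.011 + 1×18.998 + 7×1.008 + 6×15.999 = 242.158 → 242.16 g/mol.

242.16 g/mol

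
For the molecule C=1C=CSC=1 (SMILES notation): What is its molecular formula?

Walk through each heavy atom and fill implicit hydrogens from standard valence (C 4, N 3, O 2, S 2, halogen 1):
  atom 1: C, bond orders sum to 3 (valence 4) → 1 H
  atom 2: C, bond orders sum to 3 (valence 4) → 1 H
  atom 3: C, bond orders sum to 3 (valence 4) → 1 H
  atom 4: S, bond orders sum to 2 (valence 2) → 0 H
  atom 5: C, bond orders sum to 3 (valence 4) → 1 H
Totals → C:4, H:4, S:1.

C4H4S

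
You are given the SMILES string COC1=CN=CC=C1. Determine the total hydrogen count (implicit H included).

Walk through each heavy atom and fill implicit hydrogens from standard valence (C 4, N 3, O 2, S 2, halogen 1):
  atom 1: C, bond orders sum to 1 (valence 4) → 3 H
  atom 2: O, bond orders sum to 2 (valence 2) → 0 H
  atom 3: C, bond orders sum to 4 (valence 4) → 0 H
  atom 4: C, bond orders sum to 3 (valence 4) → 1 H
  atom 5: N, bond orders sum to 3 (valence 3) → 0 H
  atom 6: C, bond orders sum to 3 (valence 4) → 1 H
  atom 7: C, bond orders sum to 3 (valence 4) → 1 H
  atom 8: C, bond orders sum to 3 (valence 4) → 1 H
Total hydrogens: 7.

7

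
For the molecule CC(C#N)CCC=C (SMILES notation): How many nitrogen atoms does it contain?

Scan the SMILES for N atoms (remember two-letter symbols like Cl and Br are single atoms).
Nitrogen count: 1.

1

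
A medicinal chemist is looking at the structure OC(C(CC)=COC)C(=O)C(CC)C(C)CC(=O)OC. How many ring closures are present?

In SMILES, each pair of matching ring-closure digits denotes one ring-closing bond; the number of such bonds equals the number of independent rings.
Ring-closure bonds here: 0.

0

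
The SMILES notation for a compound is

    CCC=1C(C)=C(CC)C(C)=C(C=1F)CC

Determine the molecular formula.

C14H21F

Walk through each heavy atom and fill implicit hydrogens from standard valence (C 4, N 3, O 2, S 2, halogen 1):
  atom 1: C, bond orders sum to 1 (valence 4) → 3 H
  atom 2: C, bond orders sum to 2 (valence 4) → 2 H
  atom 3: C, bond orders sum to 4 (valence 4) → 0 H
  atom 4: C, bond orders sum to 4 (valence 4) → 0 H
  atom 5: C, bond orders sum to 1 (valence 4) → 3 H
  atom 6: C, bond orders sum to 4 (valence 4) → 0 H
  atom 7: C, bond orders sum to 2 (valence 4) → 2 H
  atom 8: C, bond orders sum to 1 (valence 4) → 3 H
  atom 9: C, bond orders sum to 4 (valence 4) → 0 H
  atom 10: C, bond orders sum to 1 (valence 4) → 3 H
  atom 11: C, bond orders sum to 4 (valence 4) → 0 H
  atom 12: C, bond orders sum to 4 (valence 4) → 0 H
  atom 13: F (halogen, monovalent) → 0 H
  atom 14: C, bond orders sum to 2 (valence 4) → 2 H
  atom 15: C, bond orders sum to 1 (valence 4) → 3 H
Totals → C:14, H:21, F:1.
In Hill order: C14H21F.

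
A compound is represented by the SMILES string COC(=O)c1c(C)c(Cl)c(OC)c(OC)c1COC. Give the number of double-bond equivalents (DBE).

5

Molecular formula: C13H17ClO5.
DoU = (2C + 2 + N − H − X) / 2, where X is the halogen count and O/S are ignored.
    = (2·13 + 2 + 0 − 17 − 1) / 2 = 10 / 2 = 5.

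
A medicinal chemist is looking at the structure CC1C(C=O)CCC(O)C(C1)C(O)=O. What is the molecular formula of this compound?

Walk through each heavy atom and fill implicit hydrogens from standard valence (C 4, N 3, O 2, S 2, halogen 1):
  atom 1: C, bond orders sum to 1 (valence 4) → 3 H
  atom 2: C, bond orders sum to 3 (valence 4) → 1 H
  atom 3: C, bond orders sum to 3 (valence 4) → 1 H
  atom 4: C, bond orders sum to 3 (valence 4) → 1 H
  atom 5: O, bond orders sum to 2 (valence 2) → 0 H
  atom 6: C, bond orders sum to 2 (valence 4) → 2 H
  atom 7: C, bond orders sum to 2 (valence 4) → 2 H
  atom 8: C, bond orders sum to 3 (valence 4) → 1 H
  atom 9: O, bond orders sum to 1 (valence 2) → 1 H
  atom 10: C, bond orders sum to 3 (valence 4) → 1 H
  atom 11: C, bond orders sum to 2 (valence 4) → 2 H
  atom 12: C, bond orders sum to 4 (valence 4) → 0 H
  atom 13: O, bond orders sum to 1 (valence 2) → 1 H
  atom 14: O, bond orders sum to 2 (valence 2) → 0 H
Totals → C:10, H:16, O:4.
In Hill order: C10H16O4.

C10H16O4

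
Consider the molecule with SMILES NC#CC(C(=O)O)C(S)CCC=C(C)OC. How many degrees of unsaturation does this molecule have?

Degree of unsaturation = (number of rings) + (number of π bonds).
Ring closures in the SMILES: 0.
π bonds: 2 double bonds (each 1 DoU), 1 triple bond (each 2 DoU) → 4 DoU from unsaturation.
Total DoU = 0 + 4 = 4.

4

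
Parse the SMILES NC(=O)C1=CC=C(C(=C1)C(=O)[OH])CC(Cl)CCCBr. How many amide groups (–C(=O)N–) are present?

1

The amide motif appears at heavy-atom position 2 in the SMILES.
Other groups present: 1 carboxylic acid.
Amide count: 1.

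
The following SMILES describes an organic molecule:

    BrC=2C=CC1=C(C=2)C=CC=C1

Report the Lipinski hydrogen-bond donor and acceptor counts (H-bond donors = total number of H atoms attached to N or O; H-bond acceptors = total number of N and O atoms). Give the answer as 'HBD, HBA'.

0, 0

Donors: find every N or O and count the H atoms it carries.
  (no N or O atoms present)
Lipinski HBD = 0.
Acceptors: N atoms = 0, O atoms = 0 → HBA = 0.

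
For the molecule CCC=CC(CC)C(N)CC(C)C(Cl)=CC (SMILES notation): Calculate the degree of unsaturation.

2

Degree of unsaturation = (number of rings) + (number of π bonds).
Ring closures in the SMILES: 0.
π bonds: 2 double bonds (each 1 DoU) → 2 DoU from unsaturation.
Total DoU = 0 + 2 = 2.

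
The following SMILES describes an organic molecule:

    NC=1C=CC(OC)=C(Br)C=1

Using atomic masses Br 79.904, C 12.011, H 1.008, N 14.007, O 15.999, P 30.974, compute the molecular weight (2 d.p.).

First, the molecular formula is C7H8BrNO (counting implicit H from valence).
  Br: 1 × 79.904 = 79.904
  C: 7 × 12.011 = 84.077
  H: 8 × 1.008 = 8.064
  N: 1 × 14.007 = 14.007
  O: 1 × 15.999 = 15.999
Sum: 1×79.904 + 7×12.011 + 8×1.008 + 1×14.007 + 1×15.999 = 202.051 → 202.05 g/mol.

202.05 g/mol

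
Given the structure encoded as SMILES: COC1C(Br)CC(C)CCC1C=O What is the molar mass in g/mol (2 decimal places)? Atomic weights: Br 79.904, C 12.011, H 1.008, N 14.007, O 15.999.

First, the molecular formula is C10H17BrO2 (counting implicit H from valence).
  Br: 1 × 79.904 = 79.904
  C: 10 × 12.011 = 120.110
  H: 17 × 1.008 = 17.136
  O: 2 × 15.999 = 31.998
Sum: 1×79.904 + 10×12.011 + 17×1.008 + 2×15.999 = 249.148 → 249.15 g/mol.

249.15 g/mol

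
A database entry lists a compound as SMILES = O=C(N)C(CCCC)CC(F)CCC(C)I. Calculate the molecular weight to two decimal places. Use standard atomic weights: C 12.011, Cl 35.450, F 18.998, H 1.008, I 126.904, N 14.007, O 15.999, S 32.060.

343.22 g/mol

First, the molecular formula is C12H23FINO (counting implicit H from valence).
  C: 12 × 12.011 = 144.132
  F: 1 × 18.998 = 18.998
  H: 23 × 1.008 = 23.184
  I: 1 × 126.904 = 126.904
  N: 1 × 14.007 = 14.007
  O: 1 × 15.999 = 15.999
Sum: 12×12.011 + 1×18.998 + 23×1.008 + 1×126.904 + 1×14.007 + 1×15.999 = 343.224 → 343.22 g/mol.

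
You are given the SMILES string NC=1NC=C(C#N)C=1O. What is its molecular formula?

C5H5N3O

Walk through each heavy atom and fill implicit hydrogens from standard valence (C 4, N 3, O 2, S 2, halogen 1):
  atom 1: N, bond orders sum to 1 (valence 3) → 2 H
  atom 2: C, bond orders sum to 4 (valence 4) → 0 H
  atom 3: N, bond orders sum to 2 (valence 3) → 1 H
  atom 4: C, bond orders sum to 3 (valence 4) → 1 H
  atom 5: C, bond orders sum to 4 (valence 4) → 0 H
  atom 6: C, bond orders sum to 4 (valence 4) → 0 H
  atom 7: N, bond orders sum to 3 (valence 3) → 0 H
  atom 8: C, bond orders sum to 4 (valence 4) → 0 H
  atom 9: O, bond orders sum to 1 (valence 2) → 1 H
Totals → C:5, H:5, N:3, O:1.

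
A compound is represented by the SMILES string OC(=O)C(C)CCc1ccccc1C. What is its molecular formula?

Walk through each heavy atom and fill implicit hydrogens from standard valence (C 4, N 3, O 2, S 2, halogen 1); for lowercase aromatic atoms, an aromatic c carries 1 H when it has two neighbours and 0 H with three, and aromatic n carries 0 H:
  atom 1: O, bond orders sum to 1 (valence 2) → 1 H
  atom 2: C, bond orders sum to 4 (valence 4) → 0 H
  atom 3: O, bond orders sum to 2 (valence 2) → 0 H
  atom 4: C, bond orders sum to 3 (valence 4) → 1 H
  atom 5: C, bond orders sum to 1 (valence 4) → 3 H
  atom 6: C, bond orders sum to 2 (valence 4) → 2 H
  atom 7: C, bond orders sum to 2 (valence 4) → 2 H
  atom 8: aromatic c, 3 neighbours → 0 H
  atom 9: aromatic c, 2 neighbours → 1 H
  atom 10: aromatic c, 2 neighbours → 1 H
  atom 11: aromatic c, 2 neighbours → 1 H
  atom 12: aromatic c, 2 neighbours → 1 H
  atom 13: aromatic c, 3 neighbours → 0 H
  atom 14: C, bond orders sum to 1 (valence 4) → 3 H
Totals → C:12, H:16, O:2.

C12H16O2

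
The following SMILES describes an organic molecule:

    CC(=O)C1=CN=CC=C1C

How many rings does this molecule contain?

1

In SMILES, each pair of matching ring-closure digits denotes one ring-closing bond; the number of such bonds equals the number of independent rings.
Ring-closure bonds here: 1.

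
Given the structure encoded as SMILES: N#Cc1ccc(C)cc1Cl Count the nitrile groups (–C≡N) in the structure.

The nitrile motif appears at heavy-atom position 2 in the SMILES.
Nitrile count: 1.

1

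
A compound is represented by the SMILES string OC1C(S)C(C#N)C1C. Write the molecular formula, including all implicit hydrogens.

Walk through each heavy atom and fill implicit hydrogens from standard valence (C 4, N 3, O 2, S 2, halogen 1):
  atom 1: O, bond orders sum to 1 (valence 2) → 1 H
  atom 2: C, bond orders sum to 3 (valence 4) → 1 H
  atom 3: C, bond orders sum to 3 (valence 4) → 1 H
  atom 4: S, bond orders sum to 1 (valence 2) → 1 H
  atom 5: C, bond orders sum to 3 (valence 4) → 1 H
  atom 6: C, bond orders sum to 4 (valence 4) → 0 H
  atom 7: N, bond orders sum to 3 (valence 3) → 0 H
  atom 8: C, bond orders sum to 3 (valence 4) → 1 H
  atom 9: C, bond orders sum to 1 (valence 4) → 3 H
Totals → C:6, H:9, N:1, O:1, S:1.
In Hill order: C6H9NOS.

C6H9NOS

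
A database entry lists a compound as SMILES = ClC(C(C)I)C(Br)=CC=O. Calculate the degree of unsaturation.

2

Degree of unsaturation = (number of rings) + (number of π bonds).
Ring closures in the SMILES: 0.
π bonds: 2 double bonds (each 1 DoU) → 2 DoU from unsaturation.
Total DoU = 0 + 2 = 2.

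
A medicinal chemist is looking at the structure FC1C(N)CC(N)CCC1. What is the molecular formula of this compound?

C7H15FN2

Walk through each heavy atom and fill implicit hydrogens from standard valence (C 4, N 3, O 2, S 2, halogen 1):
  atom 1: F (halogen, monovalent) → 0 H
  atom 2: C, bond orders sum to 3 (valence 4) → 1 H
  atom 3: C, bond orders sum to 3 (valence 4) → 1 H
  atom 4: N, bond orders sum to 1 (valence 3) → 2 H
  atom 5: C, bond orders sum to 2 (valence 4) → 2 H
  atom 6: C, bond orders sum to 3 (valence 4) → 1 H
  atom 7: N, bond orders sum to 1 (valence 3) → 2 H
  atom 8: C, bond orders sum to 2 (valence 4) → 2 H
  atom 9: C, bond orders sum to 2 (valence 4) → 2 H
  atom 10: C, bond orders sum to 2 (valence 4) → 2 H
Totals → C:7, H:15, F:1, N:2.
In Hill order: C7H15FN2.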